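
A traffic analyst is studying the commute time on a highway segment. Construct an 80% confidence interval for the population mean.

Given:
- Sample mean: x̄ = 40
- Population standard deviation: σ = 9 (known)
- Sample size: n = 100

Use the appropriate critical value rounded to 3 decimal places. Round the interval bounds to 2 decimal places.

The population standard deviation σ is known, so use a z-interval (standard normal critical value).

For 80% confidence, z* = 1.282 (from standard normal table)

Standard error: SE = σ/√n = 9/√100 = 0.900000

Margin of error: E = z* × SE = 1.282 × 0.900000 = 1.1538

Z-interval: x̄ ± E = 40 ± 1.1538 = (38.8462, 41.1538)

Rounded to 2 decimal places:

(38.85, 41.15)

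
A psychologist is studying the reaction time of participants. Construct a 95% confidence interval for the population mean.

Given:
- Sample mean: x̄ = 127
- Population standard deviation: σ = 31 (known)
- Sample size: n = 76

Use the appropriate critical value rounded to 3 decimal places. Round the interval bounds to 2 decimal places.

The population standard deviation σ is known, so use a z-interval (standard normal critical value).

For 95% confidence, z* = 1.96 (from standard normal table)

Standard error: SE = σ/√n = 31/√76 = 3.555944

Margin of error: E = z* × SE = 1.96 × 3.555944 = 6.9696

Z-interval: x̄ ± E = 127 ± 6.9696 = (120.0304, 133.9696)

Rounded to 2 decimal places:

(120.03, 133.97)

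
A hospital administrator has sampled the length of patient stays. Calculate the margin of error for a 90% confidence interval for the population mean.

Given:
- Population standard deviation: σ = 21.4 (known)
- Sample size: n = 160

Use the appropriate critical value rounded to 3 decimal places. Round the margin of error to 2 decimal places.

The population standard deviation σ is known, so use the z-interval margin of error formula.

For 90% confidence, z* = 1.645 (from standard normal table)

Margin of error formula for z-interval: E = z* × σ/√n

E = 1.645 × 21.4/√160
  = 1.645 × 1.691819
  = 2.7830

Rounded to 2 decimal places:

2.78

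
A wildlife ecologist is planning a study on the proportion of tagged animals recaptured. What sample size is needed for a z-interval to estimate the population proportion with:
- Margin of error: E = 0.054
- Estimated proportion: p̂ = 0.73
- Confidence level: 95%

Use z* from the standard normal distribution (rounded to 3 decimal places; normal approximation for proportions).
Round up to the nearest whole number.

Using z* for proportion z-interval (normal approximation).

For 95% confidence, z* = 1.96 (from standard normal table)

Sample size formula for proportion z-interval: n = z*²p̂(1-p̂)/E²

n = 1.96² × 0.73 × 0.27 / 0.054²
  = 3.8416 × 0.1971 / 0.002916
  = 259.6637

Round up to the nearest whole number: n = 260

260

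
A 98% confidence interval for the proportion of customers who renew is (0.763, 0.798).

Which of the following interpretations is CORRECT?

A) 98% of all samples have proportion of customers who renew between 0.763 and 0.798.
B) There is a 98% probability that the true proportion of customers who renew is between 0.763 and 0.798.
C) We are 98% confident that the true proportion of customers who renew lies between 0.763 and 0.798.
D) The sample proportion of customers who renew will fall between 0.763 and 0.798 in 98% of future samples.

A confidence interval represents our confidence in the procedure, not a probability statement about the parameter.

Key concept: If we repeated this sampling process many times and computed a 98% CI each time, about 98% of those intervals would contain the true population parameter.

For this specific interval (0.763, 0.798):
- Midpoint (point estimate): 0.7805
- Margin of error: 0.0175

The correct interpretation is the one stating confidence that the true parameter lies in the interval — option C.

C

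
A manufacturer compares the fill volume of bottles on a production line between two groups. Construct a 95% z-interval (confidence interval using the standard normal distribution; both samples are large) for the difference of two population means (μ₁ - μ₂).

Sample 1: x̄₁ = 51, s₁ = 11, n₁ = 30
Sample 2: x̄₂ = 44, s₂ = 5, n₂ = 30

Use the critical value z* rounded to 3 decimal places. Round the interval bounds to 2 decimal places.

Both samples are large (n₁ = 30 ≥ 30, n₂ = 30 ≥ 30), so a z-interval for the difference of means applies.

Point estimate: x̄₁ - x̄₂ = 51 - 44 = 7

Standard error: SE = √(s₁²/n₁ + s₂²/n₂)
= √(11²/30 + 5²/30)
= √(4.033333 + 0.833333)
= 2.206052

For 95% confidence, z* = 1.96 (from standard normal table)
Margin of error: E = z* × SE = 1.96 × 2.206052 = 4.3239

Z-interval: (x̄₁ - x̄₂) ± E = 7 ± 4.3239 = (2.6761, 11.3239)

Rounded to 2 decimal places:

(2.68, 11.32)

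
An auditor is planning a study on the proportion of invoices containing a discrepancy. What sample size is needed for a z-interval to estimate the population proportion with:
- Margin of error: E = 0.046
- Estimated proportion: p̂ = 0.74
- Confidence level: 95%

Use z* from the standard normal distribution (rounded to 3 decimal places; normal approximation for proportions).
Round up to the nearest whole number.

Using z* for proportion z-interval (normal approximation).

For 95% confidence, z* = 1.96 (from standard normal table)

Sample size formula for proportion z-interval: n = z*²p̂(1-p̂)/E²

n = 1.96² × 0.74 × 0.26 / 0.046²
  = 3.8416 × 0.1924 / 0.002116
  = 349.3024

Round up to the nearest whole number: n = 350

350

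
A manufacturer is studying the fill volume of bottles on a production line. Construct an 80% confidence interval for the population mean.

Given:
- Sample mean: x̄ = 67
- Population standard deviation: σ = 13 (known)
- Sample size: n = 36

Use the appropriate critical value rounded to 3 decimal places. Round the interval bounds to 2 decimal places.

The population standard deviation σ is known, so use a z-interval (standard normal critical value).

For 80% confidence, z* = 1.282 (from standard normal table)

Standard error: SE = σ/√n = 13/√36 = 2.166667

Margin of error: E = z* × SE = 1.282 × 2.166667 = 2.7777

Z-interval: x̄ ± E = 67 ± 2.7777 = (64.2223, 69.7777)

Rounded to 2 decimal places:

(64.22, 69.78)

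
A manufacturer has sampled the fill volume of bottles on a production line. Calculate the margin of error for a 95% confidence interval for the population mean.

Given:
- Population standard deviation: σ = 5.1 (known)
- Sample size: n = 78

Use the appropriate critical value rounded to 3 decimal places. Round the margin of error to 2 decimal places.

The population standard deviation σ is known, so use the z-interval margin of error formula.

For 95% confidence, z* = 1.96 (from standard normal table)

Margin of error formula for z-interval: E = z* × σ/√n

E = 1.96 × 5.1/√78
  = 1.96 × 0.577461
  = 1.1318

Rounded to 2 decimal places:

1.13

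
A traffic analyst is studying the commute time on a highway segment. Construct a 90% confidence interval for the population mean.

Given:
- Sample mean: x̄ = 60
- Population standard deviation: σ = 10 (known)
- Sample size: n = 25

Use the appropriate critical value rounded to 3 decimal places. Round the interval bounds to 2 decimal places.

The population standard deviation σ is known, so use a z-interval (standard normal critical value).

For 90% confidence, z* = 1.645 (from standard normal table)

Standard error: SE = σ/√n = 10/√25 = 2.000000

Margin of error: E = z* × SE = 1.645 × 2.000000 = 3.2900

Z-interval: x̄ ± E = 60 ± 3.2900 = (56.7100, 63.2900)

Rounded to 2 decimal places:

(56.71, 63.29)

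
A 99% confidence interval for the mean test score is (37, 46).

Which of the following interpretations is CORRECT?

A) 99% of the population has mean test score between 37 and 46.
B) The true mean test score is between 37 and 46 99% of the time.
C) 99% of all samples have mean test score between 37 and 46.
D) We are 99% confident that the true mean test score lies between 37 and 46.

A confidence interval represents our confidence in the procedure, not a probability statement about the parameter.

Key concept: If we repeated this sampling process many times and computed a 99% CI each time, about 99% of those intervals would contain the true population parameter.

For this specific interval (37, 46):
- Midpoint (point estimate): 41.5
- Margin of error: 4.5

The correct interpretation is the one stating confidence that the true parameter lies in the interval — option D.

D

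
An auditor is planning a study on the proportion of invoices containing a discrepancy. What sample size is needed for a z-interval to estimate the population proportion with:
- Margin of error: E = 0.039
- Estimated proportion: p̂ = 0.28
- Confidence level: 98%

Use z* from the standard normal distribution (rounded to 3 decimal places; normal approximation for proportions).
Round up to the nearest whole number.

Using z* for proportion z-interval (normal approximation).

For 98% confidence, z* = 2.326 (from standard normal table)

Sample size formula for proportion z-interval: n = z*²p̂(1-p̂)/E²

n = 2.326² × 0.28 × 0.72 / 0.039²
  = 5.410276 × 0.2016 / 0.001521
  = 717.1017

Round up to the nearest whole number: n = 718

718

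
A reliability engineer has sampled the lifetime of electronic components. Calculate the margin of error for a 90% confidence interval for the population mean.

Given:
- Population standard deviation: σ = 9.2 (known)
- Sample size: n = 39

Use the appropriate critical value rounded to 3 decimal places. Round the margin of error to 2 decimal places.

The population standard deviation σ is known, so use the z-interval margin of error formula.

For 90% confidence, z* = 1.645 (from standard normal table)

Margin of error formula for z-interval: E = z* × σ/√n

E = 1.645 × 9.2/√39
  = 1.645 × 1.473179
  = 2.4234

Rounded to 2 decimal places:

2.42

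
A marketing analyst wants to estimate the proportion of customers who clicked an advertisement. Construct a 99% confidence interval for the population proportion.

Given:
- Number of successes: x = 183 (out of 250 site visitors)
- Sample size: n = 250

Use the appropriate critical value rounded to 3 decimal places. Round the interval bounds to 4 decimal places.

Sample proportion: p̂ = 183/250 = 0.732000

Check conditions for normal approximation:
  np̂ = 183 ≥ 10 ✓
  n(1-p̂) = 67 ≥ 10 ✓

The sample is large enough, so use a z-interval (normal approximation) for the proportion.

For 99% confidence, z* = 2.576 (from standard normal table)

Standard error: SE = √(p̂(1-p̂)/n) = √(0.732000×0.268000/250) = 0.02801257

Margin of error: E = z* × SE = 2.576 × 0.02801257 = 0.072160

Z-interval: p̂ ± E = 0.732000 ± 0.072160 = (0.659840, 0.804160)

Rounded to 4 decimal places:

(0.6598, 0.8042)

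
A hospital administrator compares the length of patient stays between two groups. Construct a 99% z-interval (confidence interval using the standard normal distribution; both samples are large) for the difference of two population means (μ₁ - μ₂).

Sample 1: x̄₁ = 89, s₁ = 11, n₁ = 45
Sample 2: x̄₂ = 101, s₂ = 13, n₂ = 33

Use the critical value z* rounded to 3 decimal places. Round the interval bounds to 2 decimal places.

Both samples are large (n₁ = 45 ≥ 30, n₂ = 33 ≥ 30), so a z-interval for the difference of means applies.

Point estimate: x̄₁ - x̄₂ = 89 - 101 = -12

Standard error: SE = √(s₁²/n₁ + s₂²/n₂)
= √(11²/45 + 13²/33)
= √(2.688889 + 5.121212)
= 2.794656

For 99% confidence, z* = 2.576 (from standard normal table)
Margin of error: E = z* × SE = 2.576 × 2.794656 = 7.1990

Z-interval: (x̄₁ - x̄₂) ± E = -12 ± 7.1990 = (-19.1990, -4.8010)

Rounded to 2 decimal places:

(-19.20, -4.80)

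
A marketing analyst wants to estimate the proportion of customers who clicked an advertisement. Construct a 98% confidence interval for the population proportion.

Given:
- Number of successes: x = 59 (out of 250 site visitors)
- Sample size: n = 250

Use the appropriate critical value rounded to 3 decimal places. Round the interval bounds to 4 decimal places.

Sample proportion: p̂ = 59/250 = 0.236000

Check conditions for normal approximation:
  np̂ = 59 ≥ 10 ✓
  n(1-p̂) = 191 ≥ 10 ✓

The sample is large enough, so use a z-interval (normal approximation) for the proportion.

For 98% confidence, z* = 2.326 (from standard normal table)

Standard error: SE = √(p̂(1-p̂)/n) = √(0.236000×0.764000/250) = 0.02685546

Margin of error: E = z* × SE = 2.326 × 0.02685546 = 0.062466

Z-interval: p̂ ± E = 0.236000 ± 0.062466 = (0.173534, 0.298466)

Rounded to 4 decimal places:

(0.1735, 0.2985)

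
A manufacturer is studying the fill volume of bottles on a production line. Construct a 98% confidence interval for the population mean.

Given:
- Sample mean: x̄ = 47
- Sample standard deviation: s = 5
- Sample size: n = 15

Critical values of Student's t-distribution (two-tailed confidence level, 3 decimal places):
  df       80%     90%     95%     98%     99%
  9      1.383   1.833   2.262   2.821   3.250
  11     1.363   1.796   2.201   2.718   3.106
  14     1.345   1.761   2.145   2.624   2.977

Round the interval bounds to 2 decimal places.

The population standard deviation σ is unknown (only the sample standard deviation s is given), so use a t-interval with df = n - 1 = 15 - 1 = 14.

For 98% confidence with df = 14, t* = 2.624 (from t-table)

Standard error: SE = s/√n = 5/√15 = 1.290994

Margin of error: E = t* × SE = 2.624 × 1.290994 = 3.3876

T-interval: x̄ ± E = 47 ± 3.3876 = (43.6124, 50.3876)

Rounded to 2 decimal places:

(43.61, 50.39)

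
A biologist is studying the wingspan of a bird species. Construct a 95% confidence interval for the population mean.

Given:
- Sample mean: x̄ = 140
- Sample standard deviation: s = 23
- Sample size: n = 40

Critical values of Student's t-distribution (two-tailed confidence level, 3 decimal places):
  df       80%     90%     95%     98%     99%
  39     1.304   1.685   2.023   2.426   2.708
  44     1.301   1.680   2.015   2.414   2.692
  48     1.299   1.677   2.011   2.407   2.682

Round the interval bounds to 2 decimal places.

The population standard deviation σ is unknown (only the sample standard deviation s is given), so use a t-interval with df = n - 1 = 40 - 1 = 39.

For 95% confidence with df = 39, t* = 2.023 (from t-table)

Standard error: SE = s/√n = 23/√40 = 3.636619

Margin of error: E = t* × SE = 2.023 × 3.636619 = 7.3569

T-interval: x̄ ± E = 140 ± 7.3569 = (132.6431, 147.3569)

Rounded to 2 decimal places:

(132.64, 147.36)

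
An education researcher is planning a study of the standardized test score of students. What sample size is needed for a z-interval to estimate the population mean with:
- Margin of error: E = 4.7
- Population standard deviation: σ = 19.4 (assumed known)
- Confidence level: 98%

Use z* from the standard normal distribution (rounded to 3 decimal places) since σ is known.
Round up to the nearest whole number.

Using z* since population σ is known (z-interval formula).

For 98% confidence, z* = 2.326 (from standard normal table)

Sample size formula for z-interval: n = (z*σ/E)²

n = (2.326 × 19.4 / 4.7)²
  = (9.600936)²
  = 92.1780

Round up to the nearest whole number: n = 93

93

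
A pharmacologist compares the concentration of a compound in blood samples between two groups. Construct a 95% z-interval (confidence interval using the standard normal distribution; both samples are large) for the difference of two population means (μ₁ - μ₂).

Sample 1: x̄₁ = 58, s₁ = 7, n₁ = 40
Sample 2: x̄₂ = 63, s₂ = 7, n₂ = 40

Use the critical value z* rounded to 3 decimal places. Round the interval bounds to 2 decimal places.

Both samples are large (n₁ = 40 ≥ 30, n₂ = 40 ≥ 30), so a z-interval for the difference of means applies.

Point estimate: x̄₁ - x̄₂ = 58 - 63 = -5

Standard error: SE = √(s₁²/n₁ + s₂²/n₂)
= √(7²/40 + 7²/40)
= √(1.225000 + 1.225000)
= 1.565248

For 95% confidence, z* = 1.96 (from standard normal table)
Margin of error: E = z* × SE = 1.96 × 1.565248 = 3.0679

Z-interval: (x̄₁ - x̄₂) ± E = -5 ± 3.0679 = (-8.0679, -1.9321)

Rounded to 2 decimal places:

(-8.07, -1.93)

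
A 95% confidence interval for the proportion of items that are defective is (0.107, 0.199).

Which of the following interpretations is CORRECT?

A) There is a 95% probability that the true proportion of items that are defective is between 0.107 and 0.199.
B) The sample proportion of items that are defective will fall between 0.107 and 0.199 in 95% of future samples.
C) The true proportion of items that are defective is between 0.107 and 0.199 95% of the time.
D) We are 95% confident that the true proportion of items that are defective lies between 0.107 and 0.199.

A confidence interval represents our confidence in the procedure, not a probability statement about the parameter.

Key concept: If we repeated this sampling process many times and computed a 95% CI each time, about 95% of those intervals would contain the true population parameter.

For this specific interval (0.107, 0.199):
- Midpoint (point estimate): 0.153
- Margin of error: 0.046

The correct interpretation is the one stating confidence that the true parameter lies in the interval — option D.

D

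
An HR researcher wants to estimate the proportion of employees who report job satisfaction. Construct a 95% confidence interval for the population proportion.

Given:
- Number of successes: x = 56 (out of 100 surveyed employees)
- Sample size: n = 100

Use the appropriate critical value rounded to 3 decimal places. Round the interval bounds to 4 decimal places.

Sample proportion: p̂ = 56/100 = 0.560000

Check conditions for normal approximation:
  np̂ = 56 ≥ 10 ✓
  n(1-p̂) = 44 ≥ 10 ✓

The sample is large enough, so use a z-interval (normal approximation) for the proportion.

For 95% confidence, z* = 1.96 (from standard normal table)

Standard error: SE = √(p̂(1-p̂)/n) = √(0.560000×0.440000/100) = 0.04963869

Margin of error: E = z* × SE = 1.96 × 0.04963869 = 0.097292

Z-interval: p̂ ± E = 0.560000 ± 0.097292 = (0.462708, 0.657292)

Rounded to 4 decimal places:

(0.4627, 0.6573)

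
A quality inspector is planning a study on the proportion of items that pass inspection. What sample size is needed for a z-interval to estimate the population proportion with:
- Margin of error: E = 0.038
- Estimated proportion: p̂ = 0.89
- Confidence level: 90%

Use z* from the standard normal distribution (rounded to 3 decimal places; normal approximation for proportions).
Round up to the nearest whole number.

Using z* for proportion z-interval (normal approximation).

For 90% confidence, z* = 1.645 (from standard normal table)

Sample size formula for proportion z-interval: n = z*²p̂(1-p̂)/E²

n = 1.645² × 0.89 × 0.11 / 0.038²
  = 2.706025 × 0.0979 / 0.001444
  = 183.4625

Round up to the nearest whole number: n = 184

184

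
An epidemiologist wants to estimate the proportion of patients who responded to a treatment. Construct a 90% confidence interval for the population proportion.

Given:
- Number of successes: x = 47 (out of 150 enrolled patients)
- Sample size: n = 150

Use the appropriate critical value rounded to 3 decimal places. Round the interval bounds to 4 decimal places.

Sample proportion: p̂ = 47/150 = 0.313333

Check conditions for normal approximation:
  np̂ = 47 ≥ 10 ✓
  n(1-p̂) = 103 ≥ 10 ✓

The sample is large enough, so use a z-interval (normal approximation) for the proportion.

For 90% confidence, z* = 1.645 (from standard normal table)

Standard error: SE = √(p̂(1-p̂)/n) = √(0.313333×0.686667/150) = 0.03787308

Margin of error: E = z* × SE = 1.645 × 0.03787308 = 0.062301

Z-interval: p̂ ± E = 0.313333 ± 0.062301 = (0.251032, 0.375635)

Rounded to 4 decimal places:

(0.2510, 0.3756)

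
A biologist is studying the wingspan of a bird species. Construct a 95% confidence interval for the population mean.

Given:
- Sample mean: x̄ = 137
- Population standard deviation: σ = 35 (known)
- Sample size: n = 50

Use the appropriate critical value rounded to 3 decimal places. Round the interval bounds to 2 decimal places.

The population standard deviation σ is known, so use a z-interval (standard normal critical value).

For 95% confidence, z* = 1.96 (from standard normal table)

Standard error: SE = σ/√n = 35/√50 = 4.949747

Margin of error: E = z* × SE = 1.96 × 4.949747 = 9.7015

Z-interval: x̄ ± E = 137 ± 9.7015 = (127.2985, 146.7015)

Rounded to 2 decimal places:

(127.30, 146.70)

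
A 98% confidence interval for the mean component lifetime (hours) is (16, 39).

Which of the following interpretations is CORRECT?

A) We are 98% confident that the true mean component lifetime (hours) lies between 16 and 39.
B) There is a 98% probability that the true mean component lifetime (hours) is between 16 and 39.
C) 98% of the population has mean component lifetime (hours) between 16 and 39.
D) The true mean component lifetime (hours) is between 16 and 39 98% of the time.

A confidence interval represents our confidence in the procedure, not a probability statement about the parameter.

Key concept: If we repeated this sampling process many times and computed a 98% CI each time, about 98% of those intervals would contain the true population parameter.

For this specific interval (16, 39):
- Midpoint (point estimate): 27.5
- Margin of error: 11.5

The correct interpretation is the one stating confidence that the true parameter lies in the interval — option A.

A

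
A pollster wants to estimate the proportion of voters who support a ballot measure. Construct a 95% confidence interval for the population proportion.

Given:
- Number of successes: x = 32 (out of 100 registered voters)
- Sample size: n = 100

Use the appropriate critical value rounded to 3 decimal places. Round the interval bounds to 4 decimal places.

Sample proportion: p̂ = 32/100 = 0.320000

Check conditions for normal approximation:
  np̂ = 32 ≥ 10 ✓
  n(1-p̂) = 68 ≥ 10 ✓

The sample is large enough, so use a z-interval (normal approximation) for the proportion.

For 95% confidence, z* = 1.96 (from standard normal table)

Standard error: SE = √(p̂(1-p̂)/n) = √(0.320000×0.680000/100) = 0.04664762

Margin of error: E = z* × SE = 1.96 × 0.04664762 = 0.091429

Z-interval: p̂ ± E = 0.320000 ± 0.091429 = (0.228571, 0.411429)

Rounded to 4 decimal places:

(0.2286, 0.4114)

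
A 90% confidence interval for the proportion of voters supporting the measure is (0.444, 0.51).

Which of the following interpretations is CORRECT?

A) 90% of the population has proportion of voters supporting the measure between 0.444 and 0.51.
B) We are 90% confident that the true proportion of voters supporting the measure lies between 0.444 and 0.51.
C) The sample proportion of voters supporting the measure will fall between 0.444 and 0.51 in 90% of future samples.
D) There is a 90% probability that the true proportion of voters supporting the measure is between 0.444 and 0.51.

A confidence interval represents our confidence in the procedure, not a probability statement about the parameter.

Key concept: If we repeated this sampling process many times and computed a 90% CI each time, about 90% of those intervals would contain the true population parameter.

For this specific interval (0.444, 0.51):
- Midpoint (point estimate): 0.477
- Margin of error: 0.033

The correct interpretation is the one stating confidence that the true parameter lies in the interval — option B.

B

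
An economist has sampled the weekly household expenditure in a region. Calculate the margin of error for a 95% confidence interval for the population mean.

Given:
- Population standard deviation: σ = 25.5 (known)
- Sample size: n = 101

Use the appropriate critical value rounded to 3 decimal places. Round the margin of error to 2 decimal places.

The population standard deviation σ is known, so use the z-interval margin of error formula.

For 95% confidence, z* = 1.96 (from standard normal table)

Margin of error formula for z-interval: E = z* × σ/√n

E = 1.96 × 25.5/√101
  = 1.96 × 2.537345
  = 4.9732

Rounded to 2 decimal places:

4.97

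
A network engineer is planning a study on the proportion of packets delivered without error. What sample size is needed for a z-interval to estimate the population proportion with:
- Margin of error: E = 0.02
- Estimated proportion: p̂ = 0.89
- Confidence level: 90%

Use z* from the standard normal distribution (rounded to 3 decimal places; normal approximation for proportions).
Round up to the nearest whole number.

Using z* for proportion z-interval (normal approximation).

For 90% confidence, z* = 1.645 (from standard normal table)

Sample size formula for proportion z-interval: n = z*²p̂(1-p̂)/E²

n = 1.645² × 0.89 × 0.11 / 0.02²
  = 2.706025 × 0.0979 / 0.0004
  = 662.2996

Round up to the nearest whole number: n = 663

663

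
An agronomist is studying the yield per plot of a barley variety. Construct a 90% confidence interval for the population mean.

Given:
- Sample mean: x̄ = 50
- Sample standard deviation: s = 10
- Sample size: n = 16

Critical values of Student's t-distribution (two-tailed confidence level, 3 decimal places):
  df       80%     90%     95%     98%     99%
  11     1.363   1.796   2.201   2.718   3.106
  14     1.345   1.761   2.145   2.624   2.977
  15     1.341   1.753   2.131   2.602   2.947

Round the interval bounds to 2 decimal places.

The population standard deviation σ is unknown (only the sample standard deviation s is given), so use a t-interval with df = n - 1 = 16 - 1 = 15.

For 90% confidence with df = 15, t* = 1.753 (from t-table)

Standard error: SE = s/√n = 10/√16 = 2.500000

Margin of error: E = t* × SE = 1.753 × 2.500000 = 4.3825

T-interval: x̄ ± E = 50 ± 4.3825 = (45.6175, 54.3825)

Rounded to 2 decimal places:

(45.62, 54.38)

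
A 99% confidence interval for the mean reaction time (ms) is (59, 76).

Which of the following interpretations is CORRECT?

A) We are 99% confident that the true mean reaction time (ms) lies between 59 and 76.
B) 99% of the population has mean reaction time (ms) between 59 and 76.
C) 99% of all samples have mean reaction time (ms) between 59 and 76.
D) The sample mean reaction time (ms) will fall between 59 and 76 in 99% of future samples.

A confidence interval represents our confidence in the procedure, not a probability statement about the parameter.

Key concept: If we repeated this sampling process many times and computed a 99% CI each time, about 99% of those intervals would contain the true population parameter.

For this specific interval (59, 76):
- Midpoint (point estimate): 67.5
- Margin of error: 8.5

The correct interpretation is the one stating confidence that the true parameter lies in the interval — option A.

A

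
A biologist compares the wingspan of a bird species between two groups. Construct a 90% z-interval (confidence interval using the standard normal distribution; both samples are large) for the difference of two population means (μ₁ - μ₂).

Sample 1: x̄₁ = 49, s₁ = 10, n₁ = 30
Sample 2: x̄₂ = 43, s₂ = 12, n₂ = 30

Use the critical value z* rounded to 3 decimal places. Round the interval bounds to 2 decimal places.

Both samples are large (n₁ = 30 ≥ 30, n₂ = 30 ≥ 30), so a z-interval for the difference of means applies.

Point estimate: x̄₁ - x̄₂ = 49 - 43 = 6

Standard error: SE = √(s₁²/n₁ + s₂²/n₂)
= √(10²/30 + 12²/30)
= √(3.333333 + 4.800000)
= 2.851900

For 90% confidence, z* = 1.645 (from standard normal table)
Margin of error: E = z* × SE = 1.645 × 2.851900 = 4.6914

Z-interval: (x̄₁ - x̄₂) ± E = 6 ± 4.6914 = (1.3086, 10.6914)

Rounded to 2 decimal places:

(1.31, 10.69)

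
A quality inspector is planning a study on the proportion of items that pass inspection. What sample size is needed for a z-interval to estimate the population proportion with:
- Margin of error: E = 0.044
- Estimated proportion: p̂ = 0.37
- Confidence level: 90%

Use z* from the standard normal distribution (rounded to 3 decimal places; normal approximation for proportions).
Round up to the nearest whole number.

Using z* for proportion z-interval (normal approximation).

For 90% confidence, z* = 1.645 (from standard normal table)

Sample size formula for proportion z-interval: n = z*²p̂(1-p̂)/E²

n = 1.645² × 0.37 × 0.63 / 0.044²
  = 2.706025 × 0.2331 / 0.001936
  = 325.8132

Round up to the nearest whole number: n = 326

326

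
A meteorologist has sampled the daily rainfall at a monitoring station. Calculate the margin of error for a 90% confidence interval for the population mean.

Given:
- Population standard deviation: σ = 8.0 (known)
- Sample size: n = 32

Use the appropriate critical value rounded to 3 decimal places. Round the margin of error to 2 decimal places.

The population standard deviation σ is known, so use the z-interval margin of error formula.

For 90% confidence, z* = 1.645 (from standard normal table)

Margin of error formula for z-interval: E = z* × σ/√n

E = 1.645 × 8.0/√32
  = 1.645 × 1.414214
  = 2.3264

Rounded to 2 decimal places:

2.33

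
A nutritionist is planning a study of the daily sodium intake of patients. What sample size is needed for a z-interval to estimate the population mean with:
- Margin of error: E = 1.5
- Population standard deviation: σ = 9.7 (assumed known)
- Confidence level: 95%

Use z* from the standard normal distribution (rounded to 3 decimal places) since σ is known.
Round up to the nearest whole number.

Using z* since population σ is known (z-interval formula).

For 95% confidence, z* = 1.96 (from standard normal table)

Sample size formula for z-interval: n = (z*σ/E)²

n = (1.96 × 9.7 / 1.5)²
  = (12.674667)²
  = 160.6472

Round up to the nearest whole number: n = 161

161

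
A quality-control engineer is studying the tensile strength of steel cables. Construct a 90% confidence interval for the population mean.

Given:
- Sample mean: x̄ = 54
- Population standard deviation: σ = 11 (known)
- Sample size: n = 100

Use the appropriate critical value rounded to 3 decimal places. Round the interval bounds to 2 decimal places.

The population standard deviation σ is known, so use a z-interval (standard normal critical value).

For 90% confidence, z* = 1.645 (from standard normal table)

Standard error: SE = σ/√n = 11/√100 = 1.100000

Margin of error: E = z* × SE = 1.645 × 1.100000 = 1.8095

Z-interval: x̄ ± E = 54 ± 1.8095 = (52.1905, 55.8095)

Rounded to 2 decimal places:

(52.19, 55.81)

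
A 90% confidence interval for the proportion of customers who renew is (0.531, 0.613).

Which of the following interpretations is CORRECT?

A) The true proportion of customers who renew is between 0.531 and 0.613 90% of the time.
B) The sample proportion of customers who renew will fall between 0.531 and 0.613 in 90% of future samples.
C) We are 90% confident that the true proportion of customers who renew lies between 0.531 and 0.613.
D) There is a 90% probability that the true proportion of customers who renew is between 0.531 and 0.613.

A confidence interval represents our confidence in the procedure, not a probability statement about the parameter.

Key concept: If we repeated this sampling process many times and computed a 90% CI each time, about 90% of those intervals would contain the true population parameter.

For this specific interval (0.531, 0.613):
- Midpoint (point estimate): 0.572
- Margin of error: 0.041

The correct interpretation is the one stating confidence that the true parameter lies in the interval — option C.

C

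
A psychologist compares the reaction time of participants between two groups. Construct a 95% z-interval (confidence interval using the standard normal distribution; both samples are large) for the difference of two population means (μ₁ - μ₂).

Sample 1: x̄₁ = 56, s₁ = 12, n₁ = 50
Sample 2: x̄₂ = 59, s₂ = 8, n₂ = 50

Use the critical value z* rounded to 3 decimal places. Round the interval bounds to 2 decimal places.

Both samples are large (n₁ = 50 ≥ 30, n₂ = 50 ≥ 30), so a z-interval for the difference of means applies.

Point estimate: x̄₁ - x̄₂ = 56 - 59 = -3

Standard error: SE = √(s₁²/n₁ + s₂²/n₂)
= √(12²/50 + 8²/50)
= √(2.880000 + 1.280000)
= 2.039608

For 95% confidence, z* = 1.96 (from standard normal table)
Margin of error: E = z* × SE = 1.96 × 2.039608 = 3.9976

Z-interval: (x̄₁ - x̄₂) ± E = -3 ± 3.9976 = (-6.9976, 0.9976)

Rounded to 2 decimal places:

(-7.00, 1.00)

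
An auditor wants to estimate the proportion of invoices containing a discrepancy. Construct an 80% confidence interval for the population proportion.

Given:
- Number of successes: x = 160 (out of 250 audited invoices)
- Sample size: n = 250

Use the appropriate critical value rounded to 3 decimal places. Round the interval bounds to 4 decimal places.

Sample proportion: p̂ = 160/250 = 0.640000

Check conditions for normal approximation:
  np̂ = 160 ≥ 10 ✓
  n(1-p̂) = 90 ≥ 10 ✓

The sample is large enough, so use a z-interval (normal approximation) for the proportion.

For 80% confidence, z* = 1.282 (from standard normal table)

Standard error: SE = √(p̂(1-p̂)/n) = √(0.640000×0.360000/250) = 0.03035787

Margin of error: E = z* × SE = 1.282 × 0.03035787 = 0.038919

Z-interval: p̂ ± E = 0.640000 ± 0.038919 = (0.601081, 0.678919)

Rounded to 4 decimal places:

(0.6011, 0.6789)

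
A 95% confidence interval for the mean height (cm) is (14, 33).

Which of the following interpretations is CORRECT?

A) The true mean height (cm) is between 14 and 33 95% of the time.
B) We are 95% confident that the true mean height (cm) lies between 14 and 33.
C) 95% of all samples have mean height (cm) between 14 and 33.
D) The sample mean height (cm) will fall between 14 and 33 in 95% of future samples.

A confidence interval represents our confidence in the procedure, not a probability statement about the parameter.

Key concept: If we repeated this sampling process many times and computed a 95% CI each time, about 95% of those intervals would contain the true population parameter.

For this specific interval (14, 33):
- Midpoint (point estimate): 23.5
- Margin of error: 9.5

The correct interpretation is the one stating confidence that the true parameter lies in the interval — option B.

B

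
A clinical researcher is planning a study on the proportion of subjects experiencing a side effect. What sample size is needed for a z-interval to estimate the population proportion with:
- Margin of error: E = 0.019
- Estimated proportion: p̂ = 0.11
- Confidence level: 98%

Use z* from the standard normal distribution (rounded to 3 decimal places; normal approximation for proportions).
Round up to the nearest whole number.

Using z* for proportion z-interval (normal approximation).

For 98% confidence, z* = 2.326 (from standard normal table)

Sample size formula for proportion z-interval: n = z*²p̂(1-p̂)/E²

n = 2.326² × 0.11 × 0.89 / 0.019²
  = 5.410276 × 0.0979 / 0.000361
  = 1467.2189

Round up to the nearest whole number: n = 1468

1468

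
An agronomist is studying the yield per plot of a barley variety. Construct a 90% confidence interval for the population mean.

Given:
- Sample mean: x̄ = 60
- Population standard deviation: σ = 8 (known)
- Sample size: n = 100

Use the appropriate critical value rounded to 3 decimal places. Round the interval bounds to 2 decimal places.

The population standard deviation σ is known, so use a z-interval (standard normal critical value).

For 90% confidence, z* = 1.645 (from standard normal table)

Standard error: SE = σ/√n = 8/√100 = 0.800000

Margin of error: E = z* × SE = 1.645 × 0.800000 = 1.3160

Z-interval: x̄ ± E = 60 ± 1.3160 = (58.6840, 61.3160)

Rounded to 2 decimal places:

(58.68, 61.32)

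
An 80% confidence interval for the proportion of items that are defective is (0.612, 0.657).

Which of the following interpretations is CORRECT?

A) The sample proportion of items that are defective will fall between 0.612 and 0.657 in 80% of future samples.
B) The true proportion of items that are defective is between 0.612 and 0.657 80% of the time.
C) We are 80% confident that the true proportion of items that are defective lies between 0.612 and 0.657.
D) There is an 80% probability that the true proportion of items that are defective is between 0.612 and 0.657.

A confidence interval represents our confidence in the procedure, not a probability statement about the parameter.

Key concept: If we repeated this sampling process many times and computed an 80% CI each time, about 80% of those intervals would contain the true population parameter.

For this specific interval (0.612, 0.657):
- Midpoint (point estimate): 0.6345
- Margin of error: 0.0225

The correct interpretation is the one stating confidence that the true parameter lies in the interval — option C.

C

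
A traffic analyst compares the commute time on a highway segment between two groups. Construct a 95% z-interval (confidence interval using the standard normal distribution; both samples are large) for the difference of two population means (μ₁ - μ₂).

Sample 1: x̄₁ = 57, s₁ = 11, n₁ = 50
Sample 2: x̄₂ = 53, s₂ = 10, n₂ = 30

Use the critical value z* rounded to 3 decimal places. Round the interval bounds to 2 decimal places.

Both samples are large (n₁ = 50 ≥ 30, n₂ = 30 ≥ 30), so a z-interval for the difference of means applies.

Point estimate: x̄₁ - x̄₂ = 57 - 53 = 4

Standard error: SE = √(s₁²/n₁ + s₂²/n₂)
= √(11²/50 + 10²/30)
= √(2.420000 + 3.333333)
= 2.398611

For 95% confidence, z* = 1.96 (from standard normal table)
Margin of error: E = z* × SE = 1.96 × 2.398611 = 4.7013

Z-interval: (x̄₁ - x̄₂) ± E = 4 ± 4.7013 = (-0.7013, 8.7013)

Rounded to 2 decimal places:

(-0.70, 8.70)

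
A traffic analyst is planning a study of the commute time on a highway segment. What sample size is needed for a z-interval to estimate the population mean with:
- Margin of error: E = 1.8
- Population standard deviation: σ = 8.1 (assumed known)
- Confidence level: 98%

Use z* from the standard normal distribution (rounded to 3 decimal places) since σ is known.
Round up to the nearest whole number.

Using z* since population σ is known (z-interval formula).

For 98% confidence, z* = 2.326 (from standard normal table)

Sample size formula for z-interval: n = (z*σ/E)²

n = (2.326 × 8.1 / 1.8)²
  = (10.467000)²
  = 109.5581

Round up to the nearest whole number: n = 110

110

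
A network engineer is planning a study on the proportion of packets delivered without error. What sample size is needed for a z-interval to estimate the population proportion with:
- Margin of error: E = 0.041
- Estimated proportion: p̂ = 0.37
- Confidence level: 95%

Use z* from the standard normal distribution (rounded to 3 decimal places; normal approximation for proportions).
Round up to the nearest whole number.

Using z* for proportion z-interval (normal approximation).

For 95% confidence, z* = 1.96 (from standard normal table)

Sample size formula for proportion z-interval: n = z*²p̂(1-p̂)/E²

n = 1.96² × 0.37 × 0.63 / 0.041²
  = 3.8416 × 0.2331 / 0.001681
  = 532.7049

Round up to the nearest whole number: n = 533

533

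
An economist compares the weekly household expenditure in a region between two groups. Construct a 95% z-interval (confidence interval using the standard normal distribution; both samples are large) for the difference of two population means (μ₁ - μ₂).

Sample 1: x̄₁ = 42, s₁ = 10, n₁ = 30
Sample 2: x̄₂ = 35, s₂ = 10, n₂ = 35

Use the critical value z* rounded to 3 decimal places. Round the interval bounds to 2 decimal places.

Both samples are large (n₁ = 30 ≥ 30, n₂ = 35 ≥ 30), so a z-interval for the difference of means applies.

Point estimate: x̄₁ - x̄₂ = 42 - 35 = 7

Standard error: SE = √(s₁²/n₁ + s₂²/n₂)
= √(10²/30 + 10²/35)
= √(3.333333 + 2.857143)
= 2.488067

For 95% confidence, z* = 1.96 (from standard normal table)
Margin of error: E = z* × SE = 1.96 × 2.488067 = 4.8766

Z-interval: (x̄₁ - x̄₂) ± E = 7 ± 4.8766 = (2.1234, 11.8766)

Rounded to 2 decimal places:

(2.12, 11.88)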